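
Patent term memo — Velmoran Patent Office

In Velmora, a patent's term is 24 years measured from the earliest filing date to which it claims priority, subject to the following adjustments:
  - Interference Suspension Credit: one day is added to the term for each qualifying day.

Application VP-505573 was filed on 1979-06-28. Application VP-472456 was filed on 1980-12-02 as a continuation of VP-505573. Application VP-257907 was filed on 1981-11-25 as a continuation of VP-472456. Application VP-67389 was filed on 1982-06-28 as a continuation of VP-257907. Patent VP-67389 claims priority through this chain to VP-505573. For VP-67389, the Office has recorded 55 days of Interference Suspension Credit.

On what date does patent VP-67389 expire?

August 22, 2003

Earliest priority filing: 28 June 1979.
Base term: 28 June 1979 + 24 years → 28 June 2003.
Interference Suspension Credit: +55 days → 22 August 2003.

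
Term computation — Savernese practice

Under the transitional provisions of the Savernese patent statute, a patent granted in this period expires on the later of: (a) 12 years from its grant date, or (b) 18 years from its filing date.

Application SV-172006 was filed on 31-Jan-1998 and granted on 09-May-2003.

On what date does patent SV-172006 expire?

2016-01-31

(a) grant + 12 years → 9 May 2015.
(b) filing + 18 years → 31 January 2016.
Later of the two: 31 January 2016.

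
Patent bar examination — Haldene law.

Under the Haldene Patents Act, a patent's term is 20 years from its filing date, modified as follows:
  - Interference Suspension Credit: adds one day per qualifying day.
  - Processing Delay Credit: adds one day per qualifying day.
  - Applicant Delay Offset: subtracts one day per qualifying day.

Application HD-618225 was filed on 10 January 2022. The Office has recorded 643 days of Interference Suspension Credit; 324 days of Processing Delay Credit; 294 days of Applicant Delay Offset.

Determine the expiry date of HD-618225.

Base term: filing date + 20 years → 10 January 2042.
Interference Suspension Credit: +643 days → 15 October 2043.
Processing Delay Credit: +324 days → 3 September 2044.
Applicant Delay Offset: −294 days → 14 November 2043.

November 14, 2043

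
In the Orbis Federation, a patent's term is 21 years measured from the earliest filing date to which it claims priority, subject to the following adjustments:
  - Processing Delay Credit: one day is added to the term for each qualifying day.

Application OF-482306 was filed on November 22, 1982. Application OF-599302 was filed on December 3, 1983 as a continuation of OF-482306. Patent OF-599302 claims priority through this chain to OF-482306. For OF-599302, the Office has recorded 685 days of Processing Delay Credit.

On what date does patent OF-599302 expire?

Earliest priority filing: 22 November 1982.
Base term: 22 November 1982 + 21 years → 22 November 2003.
Processing Delay Credit: +685 days → 7 October 2005.

2005-10-07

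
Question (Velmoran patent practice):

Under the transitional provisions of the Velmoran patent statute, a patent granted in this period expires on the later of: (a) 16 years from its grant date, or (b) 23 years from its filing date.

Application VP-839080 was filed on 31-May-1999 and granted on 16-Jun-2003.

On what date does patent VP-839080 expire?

(a) grant + 16 years → 16 June 2019.
(b) filing + 23 years → 31 May 2022.
Later of the two: 31 May 2022.

2022-05-31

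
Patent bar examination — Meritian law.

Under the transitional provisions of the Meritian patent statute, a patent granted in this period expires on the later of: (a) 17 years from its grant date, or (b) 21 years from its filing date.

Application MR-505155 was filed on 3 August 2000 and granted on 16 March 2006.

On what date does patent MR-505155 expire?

2023-03-16

(a) grant + 17 years → 16 March 2023.
(b) filing + 21 years → 3 August 2021.
Later of the two: 16 March 2023.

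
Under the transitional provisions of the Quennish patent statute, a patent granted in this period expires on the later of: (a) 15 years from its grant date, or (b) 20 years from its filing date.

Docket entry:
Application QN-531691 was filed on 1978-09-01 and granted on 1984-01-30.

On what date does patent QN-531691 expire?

(a) grant + 15 years → 30 January 1999.
(b) filing + 20 years → 1 September 1998.
Later of the two: 30 January 1999.

January 30, 1999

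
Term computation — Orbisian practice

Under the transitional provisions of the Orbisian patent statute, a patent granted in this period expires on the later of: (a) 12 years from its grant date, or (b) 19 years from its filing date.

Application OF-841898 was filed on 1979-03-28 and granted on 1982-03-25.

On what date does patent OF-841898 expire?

(a) grant + 12 years → 25 March 1994.
(b) filing + 19 years → 28 March 1998.
Later of the two: 28 March 1998.

1998-03-28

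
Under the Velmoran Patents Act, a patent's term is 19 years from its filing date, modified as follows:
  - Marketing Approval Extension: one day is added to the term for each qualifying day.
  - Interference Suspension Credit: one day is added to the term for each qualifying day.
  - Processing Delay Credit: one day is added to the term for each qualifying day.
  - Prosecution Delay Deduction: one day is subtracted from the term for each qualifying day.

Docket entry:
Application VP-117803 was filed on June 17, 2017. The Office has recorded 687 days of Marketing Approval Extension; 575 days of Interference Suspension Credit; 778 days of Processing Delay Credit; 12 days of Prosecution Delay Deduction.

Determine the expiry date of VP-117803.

Base term: filing date + 19 years → 17 June 2036.
Marketing Approval Extension: +687 days → 5 May 2038.
Interference Suspension Credit: +575 days → 1 December 2039.
Processing Delay Credit: +778 days → 17 January 2042.
Prosecution Delay Deduction: −12 days → 5 January 2042.

January 5, 2042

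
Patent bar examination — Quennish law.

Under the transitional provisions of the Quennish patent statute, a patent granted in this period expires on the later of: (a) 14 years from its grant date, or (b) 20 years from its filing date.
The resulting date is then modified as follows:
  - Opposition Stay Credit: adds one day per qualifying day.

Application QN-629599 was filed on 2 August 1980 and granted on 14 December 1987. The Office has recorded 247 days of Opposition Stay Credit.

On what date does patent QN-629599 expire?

(a) grant + 14 years → 14 December 2001.
(b) filing + 20 years → 2 August 2000.
Later of the two: 14 December 2001.
Opposition Stay Credit: +247 days → 18 August 2002.

August 18, 2002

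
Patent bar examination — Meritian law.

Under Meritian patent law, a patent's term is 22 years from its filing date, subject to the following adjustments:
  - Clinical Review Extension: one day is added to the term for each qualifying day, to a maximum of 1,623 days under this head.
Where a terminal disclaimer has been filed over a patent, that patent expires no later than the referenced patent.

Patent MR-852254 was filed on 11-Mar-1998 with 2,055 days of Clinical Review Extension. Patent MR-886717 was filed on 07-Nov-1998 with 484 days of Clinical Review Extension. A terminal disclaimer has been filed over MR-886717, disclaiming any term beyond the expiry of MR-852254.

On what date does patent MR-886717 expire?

Natural term of MR-886717:
  Base: filing + 22 years → 7 November 2020.
  Clinical Review Extension: 484 days (within the 1623-day cap) → +484 days → 6 March 2022.
Expiry of referenced patent MR-852254:
  Base: filing + 22 years → 11 March 2020.
  Clinical Review Extension: 2055 days claimed exceeds the 1623-day cap, so +1623 days → 20 August 2024.
Terminal disclaimer: MR-886717 expires on the earlier of 6 March 2022 and 20 August 2024.

March 6, 2022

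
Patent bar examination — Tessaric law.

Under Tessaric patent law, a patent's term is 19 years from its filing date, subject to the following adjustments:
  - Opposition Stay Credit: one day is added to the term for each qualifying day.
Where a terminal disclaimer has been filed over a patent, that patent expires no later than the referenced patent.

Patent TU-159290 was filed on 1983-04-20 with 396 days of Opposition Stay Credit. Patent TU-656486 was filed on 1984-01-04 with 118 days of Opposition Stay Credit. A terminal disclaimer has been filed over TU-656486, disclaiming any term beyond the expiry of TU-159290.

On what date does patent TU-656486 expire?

Natural term of TU-656486:
  Base: filing + 19 years → 4 January 2003.
  Opposition Stay Credit: +118 days → 2 May 2003.
Expiry of referenced patent TU-159290:
  Base: filing + 19 years → 20 April 2002.
  Opposition Stay Credit: +396 days → 21 May 2003.
Terminal disclaimer: TU-656486 expires on the earlier of 2 May 2003 and 21 May 2003.

May 2, 2003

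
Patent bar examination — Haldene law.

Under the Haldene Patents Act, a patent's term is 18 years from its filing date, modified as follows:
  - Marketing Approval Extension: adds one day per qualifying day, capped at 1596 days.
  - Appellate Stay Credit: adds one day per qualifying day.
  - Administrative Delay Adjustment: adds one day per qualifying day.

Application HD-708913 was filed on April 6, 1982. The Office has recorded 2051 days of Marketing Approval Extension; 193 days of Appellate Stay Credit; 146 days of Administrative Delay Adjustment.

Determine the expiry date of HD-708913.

2005-07-24

Base term: filing date + 18 years → 6 April 2000.
Marketing Approval Extension: 2051 days claimed exceeds the 1596-day cap, so +1596 days → 19 August 2004.
Appellate Stay Credit: +193 days → 28 February 2005.
Administrative Delay Adjustment: +146 days → 24 July 2005.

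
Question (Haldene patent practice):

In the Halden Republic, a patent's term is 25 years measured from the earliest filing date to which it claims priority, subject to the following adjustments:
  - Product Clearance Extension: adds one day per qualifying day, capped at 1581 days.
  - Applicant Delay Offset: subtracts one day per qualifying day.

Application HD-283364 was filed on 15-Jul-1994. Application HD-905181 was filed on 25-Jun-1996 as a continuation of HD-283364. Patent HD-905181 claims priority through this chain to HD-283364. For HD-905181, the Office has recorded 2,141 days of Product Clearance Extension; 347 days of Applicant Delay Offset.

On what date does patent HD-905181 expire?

Earliest priority filing: 15 July 1994.
Base term: 15 July 1994 + 25 years → 15 July 2019.
Product Clearance Extension: 2141 days claimed exceeds the 1581-day cap, so +1581 days → 12 November 2023.
Applicant Delay Offset: −347 days → 30 November 2022.

2022-11-30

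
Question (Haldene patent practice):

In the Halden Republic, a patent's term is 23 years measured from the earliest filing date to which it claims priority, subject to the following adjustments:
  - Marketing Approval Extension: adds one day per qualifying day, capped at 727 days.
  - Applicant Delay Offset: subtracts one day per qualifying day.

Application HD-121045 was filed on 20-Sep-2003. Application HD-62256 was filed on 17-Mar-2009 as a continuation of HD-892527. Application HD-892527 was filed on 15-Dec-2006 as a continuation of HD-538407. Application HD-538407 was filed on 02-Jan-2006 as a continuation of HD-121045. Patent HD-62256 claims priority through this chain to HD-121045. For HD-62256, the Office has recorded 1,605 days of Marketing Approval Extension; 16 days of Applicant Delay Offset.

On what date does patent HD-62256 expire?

August 31, 2028

Earliest priority filing: 20 September 2003.
Base term: 20 September 2003 + 23 years → 20 September 2026.
Marketing Approval Extension: 1605 days claimed exceeds the 727-day cap, so +727 days → 16 September 2028.
Applicant Delay Offset: −16 days → 31 August 2028.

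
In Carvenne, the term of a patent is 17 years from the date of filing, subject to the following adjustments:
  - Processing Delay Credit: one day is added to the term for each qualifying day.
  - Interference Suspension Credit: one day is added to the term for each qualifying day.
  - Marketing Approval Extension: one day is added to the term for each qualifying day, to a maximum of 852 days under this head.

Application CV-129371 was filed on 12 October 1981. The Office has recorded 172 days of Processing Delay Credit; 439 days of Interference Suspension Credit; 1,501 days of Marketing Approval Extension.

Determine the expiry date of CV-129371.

2002-10-14

Base term: filing date + 17 years → 12 October 1998.
Processing Delay Credit: +172 days → 2 April 1999.
Interference Suspension Credit: +439 days → 14 June 2000.
Marketing Approval Extension: 1501 days claimed exceeds the 852-day cap, so +852 days → 14 October 2002.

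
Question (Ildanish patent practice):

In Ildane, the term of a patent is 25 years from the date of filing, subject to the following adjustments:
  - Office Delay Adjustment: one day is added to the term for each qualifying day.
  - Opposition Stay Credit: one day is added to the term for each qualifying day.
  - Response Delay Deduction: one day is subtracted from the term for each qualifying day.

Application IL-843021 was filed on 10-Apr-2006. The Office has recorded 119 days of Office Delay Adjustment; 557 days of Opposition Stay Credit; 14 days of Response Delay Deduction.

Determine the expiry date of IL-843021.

Base term: filing date + 25 years → 10 April 2031.
Office Delay Adjustment: +119 days → 7 August 2031.
Opposition Stay Credit: +557 days → 14 February 2033.
Response Delay Deduction: −14 days → 31 January 2033.

2033-01-31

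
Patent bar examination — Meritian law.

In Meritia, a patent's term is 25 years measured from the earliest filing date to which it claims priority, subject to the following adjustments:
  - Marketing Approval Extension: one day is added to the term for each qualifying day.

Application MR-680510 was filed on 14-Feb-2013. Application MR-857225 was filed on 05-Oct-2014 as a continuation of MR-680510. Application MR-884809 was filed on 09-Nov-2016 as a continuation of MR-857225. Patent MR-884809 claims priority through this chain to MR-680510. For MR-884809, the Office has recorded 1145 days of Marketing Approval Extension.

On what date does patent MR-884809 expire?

Earliest priority filing: 14 February 2013.
Base term: 14 February 2013 + 25 years → 14 February 2038.
Marketing Approval Extension: +1145 days → 4 April 2041.

2041-04-04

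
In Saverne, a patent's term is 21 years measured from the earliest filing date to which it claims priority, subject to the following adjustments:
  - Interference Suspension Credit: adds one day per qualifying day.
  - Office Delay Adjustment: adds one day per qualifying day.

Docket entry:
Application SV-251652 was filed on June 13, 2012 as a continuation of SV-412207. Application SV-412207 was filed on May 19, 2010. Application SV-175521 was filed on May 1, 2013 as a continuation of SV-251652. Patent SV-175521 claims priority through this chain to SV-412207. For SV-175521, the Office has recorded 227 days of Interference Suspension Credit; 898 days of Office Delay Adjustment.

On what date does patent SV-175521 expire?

Earliest priority filing: 19 May 2010.
Base term: 19 May 2010 + 21 years → 19 May 2031.
Interference Suspension Credit: +227 days → 1 January 2032.
Office Delay Adjustment: +898 days → 17 June 2034.

2034-06-17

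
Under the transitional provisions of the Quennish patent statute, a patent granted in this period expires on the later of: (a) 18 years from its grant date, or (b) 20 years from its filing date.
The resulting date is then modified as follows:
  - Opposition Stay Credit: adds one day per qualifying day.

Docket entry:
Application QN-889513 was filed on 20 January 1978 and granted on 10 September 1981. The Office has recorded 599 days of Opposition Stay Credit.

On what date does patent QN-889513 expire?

(a) grant + 18 years → 10 September 1999.
(b) filing + 20 years → 20 January 1998.
Later of the two: 10 September 1999.
Opposition Stay Credit: +599 days → 1 May 2001.

May 1, 2001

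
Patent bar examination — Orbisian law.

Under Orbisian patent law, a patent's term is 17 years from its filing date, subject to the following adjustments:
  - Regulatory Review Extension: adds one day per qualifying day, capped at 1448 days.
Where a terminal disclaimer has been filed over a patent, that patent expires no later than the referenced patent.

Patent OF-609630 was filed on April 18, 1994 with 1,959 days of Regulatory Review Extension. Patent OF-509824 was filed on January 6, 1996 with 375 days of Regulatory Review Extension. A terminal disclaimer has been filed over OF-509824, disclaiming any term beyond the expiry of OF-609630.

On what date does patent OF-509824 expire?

Natural term of OF-509824:
  Base: filing + 17 years → 6 January 2013.
  Regulatory Review Extension: 375 days (within the 1448-day cap) → +375 days → 16 January 2014.
Expiry of referenced patent OF-609630:
  Base: filing + 17 years → 18 April 2011.
  Regulatory Review Extension: 1959 days claimed exceeds the 1448-day cap, so +1448 days → 5 April 2015.
Terminal disclaimer: OF-509824 expires on the earlier of 16 January 2014 and 5 April 2015.

2014-01-16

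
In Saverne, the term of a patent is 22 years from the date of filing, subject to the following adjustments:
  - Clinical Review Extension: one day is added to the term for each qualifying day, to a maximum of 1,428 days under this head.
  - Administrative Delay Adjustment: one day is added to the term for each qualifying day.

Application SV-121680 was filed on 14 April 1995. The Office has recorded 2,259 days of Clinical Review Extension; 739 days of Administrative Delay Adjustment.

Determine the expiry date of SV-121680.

Base term: filing date + 22 years → 14 April 2017.
Clinical Review Extension: 2259 days claimed exceeds the 1428-day cap, so +1428 days → 12 March 2021.
Administrative Delay Adjustment: +739 days → 21 March 2023.

2023-03-21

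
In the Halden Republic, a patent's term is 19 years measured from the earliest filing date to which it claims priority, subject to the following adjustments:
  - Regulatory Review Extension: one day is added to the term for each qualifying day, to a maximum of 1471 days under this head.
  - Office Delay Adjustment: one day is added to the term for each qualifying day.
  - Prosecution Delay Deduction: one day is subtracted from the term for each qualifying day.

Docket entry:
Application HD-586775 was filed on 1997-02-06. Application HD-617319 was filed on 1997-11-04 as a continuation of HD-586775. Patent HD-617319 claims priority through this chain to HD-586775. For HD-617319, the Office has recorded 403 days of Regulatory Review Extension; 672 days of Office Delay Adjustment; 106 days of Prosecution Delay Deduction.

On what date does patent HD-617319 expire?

October 2, 2018

Earliest priority filing: 6 February 1997.
Base term: 6 February 1997 + 19 years → 6 February 2016.
Regulatory Review Extension: 403 days (within the 1471-day cap) → +403 days → 15 March 2017.
Office Delay Adjustment: +672 days → 16 January 2019.
Prosecution Delay Deduction: −106 days → 2 October 2018.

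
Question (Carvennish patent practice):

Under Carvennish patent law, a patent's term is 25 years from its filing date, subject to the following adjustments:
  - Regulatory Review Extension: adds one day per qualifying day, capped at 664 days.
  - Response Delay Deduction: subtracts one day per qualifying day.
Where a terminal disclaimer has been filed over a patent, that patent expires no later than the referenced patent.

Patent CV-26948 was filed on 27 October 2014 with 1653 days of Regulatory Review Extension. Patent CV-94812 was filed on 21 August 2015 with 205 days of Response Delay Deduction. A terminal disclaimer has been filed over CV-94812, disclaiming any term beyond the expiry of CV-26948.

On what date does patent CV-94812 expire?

2040-01-29

Natural term of CV-94812:
  Base: filing + 25 years → 21 August 2040.
  Response Delay Deduction: −205 days → 29 January 2040.
Expiry of referenced patent CV-26948:
  Base: filing + 25 years → 27 October 2039.
  Regulatory Review Extension: 1653 days claimed exceeds the 664-day cap, so +664 days → 21 August 2041.
Terminal disclaimer: CV-94812 expires on the earlier of 29 January 2040 and 21 August 2041.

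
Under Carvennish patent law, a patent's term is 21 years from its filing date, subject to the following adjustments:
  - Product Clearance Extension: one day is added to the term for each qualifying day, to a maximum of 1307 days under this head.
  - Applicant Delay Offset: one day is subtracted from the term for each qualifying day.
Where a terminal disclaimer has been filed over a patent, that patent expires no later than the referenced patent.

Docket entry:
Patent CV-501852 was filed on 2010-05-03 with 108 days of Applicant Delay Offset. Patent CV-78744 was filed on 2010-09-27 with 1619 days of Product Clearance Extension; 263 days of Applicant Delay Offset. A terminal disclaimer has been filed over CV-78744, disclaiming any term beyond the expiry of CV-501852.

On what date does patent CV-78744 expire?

Natural term of CV-78744:
  Base: filing + 21 years → 27 September 2031.
  Product Clearance Extension: 1619 days claimed exceeds the 1307-day cap, so +1307 days → 26 April 2035.
  Applicant Delay Offset: −263 days → 6 August 2034.
Expiry of referenced patent CV-501852:
  Base: filing + 21 years → 3 May 2031.
  Applicant Delay Offset: −108 days → 15 January 2031.
Terminal disclaimer: CV-78744 expires on the earlier of 6 August 2034 and 15 January 2031.

January 15, 2031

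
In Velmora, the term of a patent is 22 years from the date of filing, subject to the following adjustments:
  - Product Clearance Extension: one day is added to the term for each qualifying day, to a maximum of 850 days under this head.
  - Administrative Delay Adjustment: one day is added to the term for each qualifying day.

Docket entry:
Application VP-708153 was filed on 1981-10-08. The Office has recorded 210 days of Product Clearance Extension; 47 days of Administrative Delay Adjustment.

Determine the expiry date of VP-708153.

June 21, 2004

Base term: filing date + 22 years → 8 October 2003.
Product Clearance Extension: 210 days (within the 850-day cap) → +210 days → 5 May 2004.
Administrative Delay Adjustment: +47 days → 21 June 2004.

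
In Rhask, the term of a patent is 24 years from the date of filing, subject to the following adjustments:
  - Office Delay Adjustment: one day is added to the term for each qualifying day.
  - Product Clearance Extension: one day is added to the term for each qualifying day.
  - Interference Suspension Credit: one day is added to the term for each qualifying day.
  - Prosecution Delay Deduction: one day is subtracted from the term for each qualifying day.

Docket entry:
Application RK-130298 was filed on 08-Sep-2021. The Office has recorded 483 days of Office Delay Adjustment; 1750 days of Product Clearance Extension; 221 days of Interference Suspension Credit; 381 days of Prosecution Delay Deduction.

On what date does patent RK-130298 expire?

2051-05-13

Base term: filing date + 24 years → 8 September 2045.
Office Delay Adjustment: +483 days → 4 January 2047.
Product Clearance Extension: +1750 days → 20 October 2051.
Interference Suspension Credit: +221 days → 28 May 2052.
Prosecution Delay Deduction: −381 days → 13 May 2051.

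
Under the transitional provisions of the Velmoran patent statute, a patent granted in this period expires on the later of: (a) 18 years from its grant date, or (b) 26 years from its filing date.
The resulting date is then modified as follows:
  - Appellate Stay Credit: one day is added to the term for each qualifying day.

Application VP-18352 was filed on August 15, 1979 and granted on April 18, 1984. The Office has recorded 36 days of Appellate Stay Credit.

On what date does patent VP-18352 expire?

2005-09-20

(a) grant + 18 years → 18 April 2002.
(b) filing + 26 years → 15 August 2005.
Later of the two: 15 August 2005.
Appellate Stay Credit: +36 days → 20 September 2005.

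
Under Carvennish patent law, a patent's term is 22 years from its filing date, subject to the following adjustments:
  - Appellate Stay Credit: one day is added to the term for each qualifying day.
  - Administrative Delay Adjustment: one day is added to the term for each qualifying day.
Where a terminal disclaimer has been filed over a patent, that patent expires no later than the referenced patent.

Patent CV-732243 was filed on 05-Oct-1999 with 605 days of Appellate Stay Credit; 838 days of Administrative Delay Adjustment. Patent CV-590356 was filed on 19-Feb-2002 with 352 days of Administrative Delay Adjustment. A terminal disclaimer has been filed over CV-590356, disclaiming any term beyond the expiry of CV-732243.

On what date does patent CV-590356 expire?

Natural term of CV-590356:
  Base: filing + 22 years → 19 February 2024.
  Administrative Delay Adjustment: +352 days → 5 February 2025.
Expiry of referenced patent CV-732243:
  Base: filing + 22 years → 5 October 2021.
  Appellate Stay Credit: +605 days → 2 June 2023.
  Administrative Delay Adjustment: +838 days → 17 September 2025.
Terminal disclaimer: CV-590356 expires on the earlier of 5 February 2025 and 17 September 2025.

2025-02-05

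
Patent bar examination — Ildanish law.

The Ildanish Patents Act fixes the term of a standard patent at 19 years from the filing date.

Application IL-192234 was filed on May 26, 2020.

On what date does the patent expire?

2039-05-26

Filing date + 19 years → 26 May 2039.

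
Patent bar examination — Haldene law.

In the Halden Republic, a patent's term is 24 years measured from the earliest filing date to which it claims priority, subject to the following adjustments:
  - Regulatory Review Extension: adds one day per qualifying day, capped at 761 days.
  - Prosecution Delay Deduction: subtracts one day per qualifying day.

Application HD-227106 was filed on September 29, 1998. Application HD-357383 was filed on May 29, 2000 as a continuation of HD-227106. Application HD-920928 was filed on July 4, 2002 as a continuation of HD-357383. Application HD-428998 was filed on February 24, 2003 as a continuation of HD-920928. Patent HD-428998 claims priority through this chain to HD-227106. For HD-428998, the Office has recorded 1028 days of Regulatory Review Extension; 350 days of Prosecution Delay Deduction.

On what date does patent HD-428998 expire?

Earliest priority filing: 29 September 1998.
Base term: 29 September 1998 + 24 years → 29 September 2022.
Regulatory Review Extension: 1028 days claimed exceeds the 761-day cap, so +761 days → 29 October 2024.
Prosecution Delay Deduction: −350 days → 14 November 2023.

2023-11-14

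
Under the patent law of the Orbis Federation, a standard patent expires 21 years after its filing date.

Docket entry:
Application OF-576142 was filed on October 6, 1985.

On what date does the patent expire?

Filing date + 21 years → 6 October 2006.

October 6, 2006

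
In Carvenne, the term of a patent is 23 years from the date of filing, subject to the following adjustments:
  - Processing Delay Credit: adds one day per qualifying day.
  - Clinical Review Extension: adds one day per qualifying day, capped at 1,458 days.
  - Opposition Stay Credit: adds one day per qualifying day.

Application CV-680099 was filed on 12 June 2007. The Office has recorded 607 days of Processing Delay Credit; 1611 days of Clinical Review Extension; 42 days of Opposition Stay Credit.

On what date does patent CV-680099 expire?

March 19, 2036

Base term: filing date + 23 years → 12 June 2030.
Processing Delay Credit: +607 days → 9 February 2032.
Clinical Review Extension: 1611 days claimed exceeds the 1458-day cap, so +1458 days → 6 February 2036.
Opposition Stay Credit: +42 days → 19 March 2036.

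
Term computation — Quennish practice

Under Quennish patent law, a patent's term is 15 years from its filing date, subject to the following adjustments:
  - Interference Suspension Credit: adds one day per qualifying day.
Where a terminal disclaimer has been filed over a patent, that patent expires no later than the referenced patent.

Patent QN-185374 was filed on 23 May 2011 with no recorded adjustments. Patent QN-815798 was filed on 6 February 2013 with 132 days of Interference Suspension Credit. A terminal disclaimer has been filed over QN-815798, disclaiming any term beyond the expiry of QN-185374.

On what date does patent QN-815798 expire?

Natural term of QN-815798:
  Base: filing + 15 years → 6 February 2028.
  Interference Suspension Credit: +132 days → 17 June 2028.
Expiry of referenced patent QN-185374:
  Base: filing + 15 years → 23 May 2026.
Terminal disclaimer: QN-815798 expires on the earlier of 17 June 2028 and 23 May 2026.

2026-05-23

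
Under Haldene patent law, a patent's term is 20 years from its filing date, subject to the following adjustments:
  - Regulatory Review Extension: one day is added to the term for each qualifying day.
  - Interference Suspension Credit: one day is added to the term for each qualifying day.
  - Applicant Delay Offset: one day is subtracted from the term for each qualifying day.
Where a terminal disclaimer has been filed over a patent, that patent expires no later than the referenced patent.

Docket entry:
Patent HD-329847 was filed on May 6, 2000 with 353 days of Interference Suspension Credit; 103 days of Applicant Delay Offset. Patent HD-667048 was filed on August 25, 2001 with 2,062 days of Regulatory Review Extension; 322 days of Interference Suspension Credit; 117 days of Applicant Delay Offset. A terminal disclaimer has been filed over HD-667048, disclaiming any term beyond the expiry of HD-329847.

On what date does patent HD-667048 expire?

January 11, 2021

Natural term of HD-667048:
  Base: filing + 20 years → 25 August 2021.
  Regulatory Review Extension: +2062 days → 18 April 2027.
  Interference Suspension Credit: +322 days → 5 March 2028.
  Applicant Delay Offset: −117 days → 9 November 2027.
Expiry of referenced patent HD-329847:
  Base: filing + 20 years → 6 May 2020.
  Interference Suspension Credit: +353 days → 24 April 2021.
  Applicant Delay Offset: −103 days → 11 January 2021.
Terminal disclaimer: HD-667048 expires on the earlier of 9 November 2027 and 11 January 2021.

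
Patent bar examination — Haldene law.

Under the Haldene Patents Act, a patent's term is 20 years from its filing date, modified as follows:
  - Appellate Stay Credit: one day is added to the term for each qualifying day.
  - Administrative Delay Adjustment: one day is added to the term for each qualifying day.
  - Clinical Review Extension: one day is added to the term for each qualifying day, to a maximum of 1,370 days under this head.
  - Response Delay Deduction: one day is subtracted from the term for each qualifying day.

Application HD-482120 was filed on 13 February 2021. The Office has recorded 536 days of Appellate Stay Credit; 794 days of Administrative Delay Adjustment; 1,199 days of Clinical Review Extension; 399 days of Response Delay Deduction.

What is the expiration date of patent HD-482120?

December 14, 2046

Base term: filing date + 20 years → 13 February 2041.
Appellate Stay Credit: +536 days → 3 August 2042.
Administrative Delay Adjustment: +794 days → 5 October 2044.
Clinical Review Extension: 1199 days (within the 1370-day cap) → +1199 days → 17 January 2048.
Response Delay Deduction: −399 days → 14 December 2046.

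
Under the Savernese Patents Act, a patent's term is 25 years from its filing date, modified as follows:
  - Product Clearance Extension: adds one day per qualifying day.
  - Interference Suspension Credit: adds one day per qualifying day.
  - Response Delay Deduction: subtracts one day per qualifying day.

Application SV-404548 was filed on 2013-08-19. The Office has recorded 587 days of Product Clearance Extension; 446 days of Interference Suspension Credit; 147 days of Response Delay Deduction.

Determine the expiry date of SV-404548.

January 21, 2041

Base term: filing date + 25 years → 19 August 2038.
Product Clearance Extension: +587 days → 28 March 2040.
Interference Suspension Credit: +446 days → 17 June 2041.
Response Delay Deduction: −147 days → 21 January 2041.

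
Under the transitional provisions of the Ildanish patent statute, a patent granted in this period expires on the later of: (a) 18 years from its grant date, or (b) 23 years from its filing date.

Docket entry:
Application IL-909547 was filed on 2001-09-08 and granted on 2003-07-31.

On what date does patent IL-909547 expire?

(a) grant + 18 years → 31 July 2021.
(b) filing + 23 years → 8 September 2024.
Later of the two: 8 September 2024.

2024-09-08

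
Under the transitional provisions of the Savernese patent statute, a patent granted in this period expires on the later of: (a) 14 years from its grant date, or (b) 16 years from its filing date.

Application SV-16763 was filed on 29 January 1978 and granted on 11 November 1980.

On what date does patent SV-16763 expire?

(a) grant + 14 years → 11 November 1994.
(b) filing + 16 years → 29 January 1994.
Later of the two: 11 November 1994.

November 11, 1994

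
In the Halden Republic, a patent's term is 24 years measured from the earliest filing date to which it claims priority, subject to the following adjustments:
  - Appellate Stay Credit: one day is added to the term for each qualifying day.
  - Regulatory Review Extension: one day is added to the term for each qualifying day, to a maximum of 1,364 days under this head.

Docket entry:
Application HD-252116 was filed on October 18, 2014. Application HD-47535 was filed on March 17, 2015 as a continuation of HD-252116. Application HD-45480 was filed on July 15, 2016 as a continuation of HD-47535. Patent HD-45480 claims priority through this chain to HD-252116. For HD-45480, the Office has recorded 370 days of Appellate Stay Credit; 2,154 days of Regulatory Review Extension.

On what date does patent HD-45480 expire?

Earliest priority filing: 18 October 2014.
Base term: 18 October 2014 + 24 years → 18 October 2038.
Appellate Stay Credit: +370 days → 23 October 2039.
Regulatory Review Extension: 2154 days claimed exceeds the 1364-day cap, so +1364 days → 18 July 2043.

2043-07-18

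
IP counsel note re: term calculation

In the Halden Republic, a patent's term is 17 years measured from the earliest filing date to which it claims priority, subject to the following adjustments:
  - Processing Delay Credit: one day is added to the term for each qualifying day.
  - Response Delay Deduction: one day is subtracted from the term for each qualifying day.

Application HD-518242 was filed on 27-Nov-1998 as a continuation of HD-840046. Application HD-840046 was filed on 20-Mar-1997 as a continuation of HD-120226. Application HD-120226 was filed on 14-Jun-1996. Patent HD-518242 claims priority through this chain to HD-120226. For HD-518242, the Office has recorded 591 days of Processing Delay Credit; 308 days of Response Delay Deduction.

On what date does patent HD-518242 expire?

March 24, 2014

Earliest priority filing: 14 June 1996.
Base term: 14 June 1996 + 17 years → 14 June 2013.
Processing Delay Credit: +591 days → 26 January 2015.
Response Delay Deduction: −308 days → 24 March 2014.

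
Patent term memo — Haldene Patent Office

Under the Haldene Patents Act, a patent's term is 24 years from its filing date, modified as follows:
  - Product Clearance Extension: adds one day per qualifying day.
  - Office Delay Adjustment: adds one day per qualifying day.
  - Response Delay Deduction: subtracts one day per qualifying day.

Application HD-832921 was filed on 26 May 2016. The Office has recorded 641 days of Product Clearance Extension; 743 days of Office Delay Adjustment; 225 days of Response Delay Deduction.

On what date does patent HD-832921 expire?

July 29, 2043

Base term: filing date + 24 years → 26 May 2040.
Product Clearance Extension: +641 days → 26 February 2042.
Office Delay Adjustment: +743 days → 10 March 2044.
Response Delay Deduction: −225 days → 29 July 2043.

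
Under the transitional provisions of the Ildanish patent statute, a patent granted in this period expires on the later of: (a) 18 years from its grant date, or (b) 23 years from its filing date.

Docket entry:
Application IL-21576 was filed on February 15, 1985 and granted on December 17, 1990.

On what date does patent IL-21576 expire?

(a) grant + 18 years → 17 December 2008.
(b) filing + 23 years → 15 February 2008.
Later of the two: 17 December 2008.

December 17, 2008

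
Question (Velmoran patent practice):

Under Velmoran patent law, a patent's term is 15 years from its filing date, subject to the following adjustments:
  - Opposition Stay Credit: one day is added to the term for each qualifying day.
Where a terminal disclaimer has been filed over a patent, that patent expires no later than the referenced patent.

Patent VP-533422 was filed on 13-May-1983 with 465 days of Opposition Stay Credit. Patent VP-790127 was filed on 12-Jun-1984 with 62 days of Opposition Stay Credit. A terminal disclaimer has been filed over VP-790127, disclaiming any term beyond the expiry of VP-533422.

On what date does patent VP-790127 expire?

1999-08-13

Natural term of VP-790127:
  Base: filing + 15 years → 12 June 1999.
  Opposition Stay Credit: +62 days → 13 August 1999.
Expiry of referenced patent VP-533422:
  Base: filing + 15 years → 13 May 1998.
  Opposition Stay Credit: +465 days → 21 August 1999.
Terminal disclaimer: VP-790127 expires on the earlier of 13 August 1999 and 21 August 1999.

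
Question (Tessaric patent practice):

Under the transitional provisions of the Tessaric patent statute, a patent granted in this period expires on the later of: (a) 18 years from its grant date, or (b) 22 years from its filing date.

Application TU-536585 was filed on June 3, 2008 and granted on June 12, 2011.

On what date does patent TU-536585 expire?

(a) grant + 18 years → 12 June 2029.
(b) filing + 22 years → 3 June 2030.
Later of the two: 3 June 2030.

June 3, 2030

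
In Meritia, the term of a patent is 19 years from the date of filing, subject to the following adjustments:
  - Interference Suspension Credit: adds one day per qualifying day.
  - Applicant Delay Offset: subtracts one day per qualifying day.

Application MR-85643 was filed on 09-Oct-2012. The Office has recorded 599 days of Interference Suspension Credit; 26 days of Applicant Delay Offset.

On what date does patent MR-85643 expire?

Base term: filing date + 19 years → 9 October 2031.
Interference Suspension Credit: +599 days → 30 May 2033.
Applicant Delay Offset: −26 days → 4 May 2033.

2033-05-04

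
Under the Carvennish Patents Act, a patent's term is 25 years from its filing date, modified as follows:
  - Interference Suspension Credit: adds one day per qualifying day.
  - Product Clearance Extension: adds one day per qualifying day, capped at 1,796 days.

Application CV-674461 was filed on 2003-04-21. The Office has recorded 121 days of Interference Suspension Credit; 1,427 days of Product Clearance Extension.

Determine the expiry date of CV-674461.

Base term: filing date + 25 years → 21 April 2028.
Interference Suspension Credit: +121 days → 20 August 2028.
Product Clearance Extension: 1427 days (within the 1796-day cap) → +1427 days → 17 July 2032.

2032-07-17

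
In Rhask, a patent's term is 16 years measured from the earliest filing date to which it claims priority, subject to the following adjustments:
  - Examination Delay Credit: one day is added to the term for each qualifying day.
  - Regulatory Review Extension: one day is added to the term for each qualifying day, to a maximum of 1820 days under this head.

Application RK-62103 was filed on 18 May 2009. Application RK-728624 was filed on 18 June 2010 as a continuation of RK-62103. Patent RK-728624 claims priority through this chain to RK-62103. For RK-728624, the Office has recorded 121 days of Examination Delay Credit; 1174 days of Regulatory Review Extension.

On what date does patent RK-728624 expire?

December 3, 2028

Earliest priority filing: 18 May 2009.
Base term: 18 May 2009 + 16 years → 18 May 2025.
Examination Delay Credit: +121 days → 16 September 2025.
Regulatory Review Extension: 1174 days (within the 1820-day cap) → +1174 days → 3 December 2028.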